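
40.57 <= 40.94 True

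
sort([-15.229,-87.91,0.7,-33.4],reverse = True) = [0.7,-15.229,-33.4,-87.91]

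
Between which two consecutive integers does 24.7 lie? 24 and 25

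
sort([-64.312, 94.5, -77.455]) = [-77.455, -64.312, 94.5]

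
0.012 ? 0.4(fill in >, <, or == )<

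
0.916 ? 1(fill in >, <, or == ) <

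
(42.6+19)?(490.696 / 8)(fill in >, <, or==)>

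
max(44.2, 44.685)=44.685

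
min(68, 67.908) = 67.908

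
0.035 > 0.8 False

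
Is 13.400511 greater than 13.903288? No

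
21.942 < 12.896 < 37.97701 False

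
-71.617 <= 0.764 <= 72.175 True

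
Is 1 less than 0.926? No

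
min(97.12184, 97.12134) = 97.12134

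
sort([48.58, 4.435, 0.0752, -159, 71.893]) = [-159, 0.0752, 4.435, 48.58, 71.893]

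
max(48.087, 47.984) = 48.087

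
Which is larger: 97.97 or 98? 98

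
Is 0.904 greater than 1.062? No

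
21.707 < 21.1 False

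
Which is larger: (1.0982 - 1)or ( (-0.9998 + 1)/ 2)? (1.0982 - 1)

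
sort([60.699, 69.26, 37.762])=[37.762, 60.699, 69.26]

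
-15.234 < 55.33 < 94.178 True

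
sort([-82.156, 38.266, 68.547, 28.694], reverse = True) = [68.547, 38.266, 28.694, -82.156]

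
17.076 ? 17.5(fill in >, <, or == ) <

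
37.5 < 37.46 False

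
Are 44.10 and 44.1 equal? Yes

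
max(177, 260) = 260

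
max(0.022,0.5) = 0.5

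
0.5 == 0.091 False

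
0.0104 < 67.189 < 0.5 False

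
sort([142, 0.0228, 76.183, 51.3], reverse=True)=[142, 76.183, 51.3, 0.0228]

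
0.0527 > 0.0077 True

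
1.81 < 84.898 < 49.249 False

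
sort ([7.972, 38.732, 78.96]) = [7.972, 38.732, 78.96]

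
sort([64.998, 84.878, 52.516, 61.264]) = [52.516, 61.264, 64.998, 84.878]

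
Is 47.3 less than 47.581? Yes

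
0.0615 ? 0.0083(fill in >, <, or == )>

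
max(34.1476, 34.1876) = 34.1876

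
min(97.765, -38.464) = -38.464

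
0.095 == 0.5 False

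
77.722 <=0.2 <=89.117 False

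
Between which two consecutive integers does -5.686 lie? -6 and -5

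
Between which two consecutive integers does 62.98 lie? 62 and 63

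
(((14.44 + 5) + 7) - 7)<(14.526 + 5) True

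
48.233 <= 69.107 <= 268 True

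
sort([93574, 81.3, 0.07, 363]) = [0.07, 81.3, 363, 93574]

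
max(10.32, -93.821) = 10.32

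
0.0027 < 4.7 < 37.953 True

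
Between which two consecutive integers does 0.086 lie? 0 and 1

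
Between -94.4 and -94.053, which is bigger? -94.053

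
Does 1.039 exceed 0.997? Yes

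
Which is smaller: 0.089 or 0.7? 0.089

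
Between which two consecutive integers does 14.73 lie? 14 and 15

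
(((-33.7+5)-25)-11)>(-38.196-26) False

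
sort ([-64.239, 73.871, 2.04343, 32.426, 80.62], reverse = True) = [80.62, 73.871, 32.426, 2.04343, -64.239]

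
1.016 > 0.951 True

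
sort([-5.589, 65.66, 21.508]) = [-5.589, 21.508, 65.66]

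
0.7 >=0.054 True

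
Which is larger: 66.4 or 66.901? 66.901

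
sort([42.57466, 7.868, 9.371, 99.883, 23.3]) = [7.868, 9.371, 23.3, 42.57466, 99.883]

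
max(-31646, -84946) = -31646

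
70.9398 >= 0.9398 True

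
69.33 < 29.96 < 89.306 False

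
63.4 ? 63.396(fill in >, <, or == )>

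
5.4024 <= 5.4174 True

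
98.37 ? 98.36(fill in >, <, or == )>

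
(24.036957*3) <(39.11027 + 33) False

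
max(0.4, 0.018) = 0.4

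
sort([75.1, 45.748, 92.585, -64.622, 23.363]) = [-64.622, 23.363, 45.748, 75.1, 92.585]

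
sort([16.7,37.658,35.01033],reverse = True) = [37.658,35.01033,16.7]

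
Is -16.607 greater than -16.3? No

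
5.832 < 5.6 False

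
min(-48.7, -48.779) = -48.779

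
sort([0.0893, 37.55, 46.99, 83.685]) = [0.0893, 37.55, 46.99, 83.685]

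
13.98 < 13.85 False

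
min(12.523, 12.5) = 12.5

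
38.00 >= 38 True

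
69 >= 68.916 True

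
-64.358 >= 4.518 False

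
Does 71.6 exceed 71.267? Yes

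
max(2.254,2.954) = 2.954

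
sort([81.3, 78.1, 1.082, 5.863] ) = [1.082, 5.863, 78.1, 81.3]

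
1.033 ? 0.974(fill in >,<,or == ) >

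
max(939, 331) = 939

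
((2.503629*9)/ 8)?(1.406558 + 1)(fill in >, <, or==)>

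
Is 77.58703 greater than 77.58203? Yes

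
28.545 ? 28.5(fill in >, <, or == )>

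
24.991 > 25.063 False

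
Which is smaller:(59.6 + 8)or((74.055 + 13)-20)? ((74.055 + 13)-20)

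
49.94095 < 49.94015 False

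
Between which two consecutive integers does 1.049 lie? 1 and 2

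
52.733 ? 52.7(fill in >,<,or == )>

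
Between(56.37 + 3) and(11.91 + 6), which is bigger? (56.37 + 3)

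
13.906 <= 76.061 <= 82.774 True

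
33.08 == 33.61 False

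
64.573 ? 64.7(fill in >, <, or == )<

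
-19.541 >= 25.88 False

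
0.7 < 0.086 False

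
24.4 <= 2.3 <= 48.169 False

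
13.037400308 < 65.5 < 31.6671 False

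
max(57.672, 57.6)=57.672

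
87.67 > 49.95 True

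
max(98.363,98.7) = 98.7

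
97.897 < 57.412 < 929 False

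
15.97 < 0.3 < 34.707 False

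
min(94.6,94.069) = 94.069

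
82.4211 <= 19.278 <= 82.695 False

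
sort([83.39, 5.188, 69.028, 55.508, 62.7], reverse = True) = [83.39, 69.028, 62.7, 55.508, 5.188]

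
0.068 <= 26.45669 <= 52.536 True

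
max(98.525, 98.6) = 98.6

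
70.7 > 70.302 True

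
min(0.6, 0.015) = 0.015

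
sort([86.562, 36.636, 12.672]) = [12.672, 36.636, 86.562]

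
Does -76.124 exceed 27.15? No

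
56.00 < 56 False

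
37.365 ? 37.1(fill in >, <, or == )>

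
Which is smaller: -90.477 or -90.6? -90.6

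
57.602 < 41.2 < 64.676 False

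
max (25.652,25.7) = 25.7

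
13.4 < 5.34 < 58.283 False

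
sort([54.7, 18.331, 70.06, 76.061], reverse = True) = [76.061, 70.06, 54.7, 18.331]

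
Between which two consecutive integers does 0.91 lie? 0 and 1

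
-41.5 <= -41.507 False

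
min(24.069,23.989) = 23.989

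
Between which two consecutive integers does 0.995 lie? 0 and 1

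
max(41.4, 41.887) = 41.887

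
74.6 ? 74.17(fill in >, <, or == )>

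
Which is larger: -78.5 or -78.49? -78.49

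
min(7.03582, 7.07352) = 7.03582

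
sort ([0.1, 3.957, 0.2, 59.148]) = [0.1, 0.2, 3.957, 59.148]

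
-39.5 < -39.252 True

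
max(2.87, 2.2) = 2.87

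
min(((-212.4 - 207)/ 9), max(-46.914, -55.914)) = -46.914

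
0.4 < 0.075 False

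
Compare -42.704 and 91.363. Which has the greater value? 91.363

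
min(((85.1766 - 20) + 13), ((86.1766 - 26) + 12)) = 72.1766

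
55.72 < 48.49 False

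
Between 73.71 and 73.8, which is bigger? 73.8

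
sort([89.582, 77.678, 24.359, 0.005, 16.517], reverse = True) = [89.582, 77.678, 24.359, 16.517, 0.005]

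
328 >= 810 False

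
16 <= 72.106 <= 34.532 False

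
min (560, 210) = 210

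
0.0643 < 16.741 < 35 True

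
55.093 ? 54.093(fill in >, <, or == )>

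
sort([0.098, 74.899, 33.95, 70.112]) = [0.098, 33.95, 70.112, 74.899]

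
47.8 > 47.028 True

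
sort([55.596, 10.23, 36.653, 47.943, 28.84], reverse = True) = [55.596, 47.943, 36.653, 28.84, 10.23]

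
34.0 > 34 False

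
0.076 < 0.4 True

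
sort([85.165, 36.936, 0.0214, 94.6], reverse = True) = [94.6, 85.165, 36.936, 0.0214]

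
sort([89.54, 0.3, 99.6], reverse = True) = [99.6, 89.54, 0.3]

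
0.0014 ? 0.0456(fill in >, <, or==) <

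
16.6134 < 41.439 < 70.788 True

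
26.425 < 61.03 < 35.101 False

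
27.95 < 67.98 True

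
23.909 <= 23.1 False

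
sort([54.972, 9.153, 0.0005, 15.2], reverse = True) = [54.972, 15.2, 9.153, 0.0005]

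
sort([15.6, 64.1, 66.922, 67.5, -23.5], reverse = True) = [67.5, 66.922, 64.1, 15.6, -23.5]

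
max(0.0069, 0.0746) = 0.0746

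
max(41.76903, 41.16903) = 41.76903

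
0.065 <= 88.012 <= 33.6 False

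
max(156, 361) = 361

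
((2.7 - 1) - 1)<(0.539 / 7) False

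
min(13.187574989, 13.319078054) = 13.187574989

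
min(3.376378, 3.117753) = 3.117753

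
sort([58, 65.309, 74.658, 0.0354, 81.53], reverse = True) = [81.53, 74.658, 65.309, 58, 0.0354]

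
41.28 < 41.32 True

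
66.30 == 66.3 True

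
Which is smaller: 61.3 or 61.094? 61.094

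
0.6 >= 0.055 True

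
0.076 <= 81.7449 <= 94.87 True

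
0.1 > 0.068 True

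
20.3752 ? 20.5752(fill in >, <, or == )<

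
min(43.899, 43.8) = 43.8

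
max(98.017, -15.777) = 98.017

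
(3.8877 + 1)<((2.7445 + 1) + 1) False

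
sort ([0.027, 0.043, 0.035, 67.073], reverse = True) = [67.073, 0.043, 0.035, 0.027]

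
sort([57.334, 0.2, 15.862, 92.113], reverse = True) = [92.113, 57.334, 15.862, 0.2]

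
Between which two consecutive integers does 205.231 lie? 205 and 206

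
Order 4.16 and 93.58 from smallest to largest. 4.16, 93.58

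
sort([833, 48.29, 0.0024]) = [0.0024, 48.29, 833]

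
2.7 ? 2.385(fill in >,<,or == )>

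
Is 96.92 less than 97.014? Yes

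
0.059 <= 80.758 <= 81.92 True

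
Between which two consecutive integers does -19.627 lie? -20 and -19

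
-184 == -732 False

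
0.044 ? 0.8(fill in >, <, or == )<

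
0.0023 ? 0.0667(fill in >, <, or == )<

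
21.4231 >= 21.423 True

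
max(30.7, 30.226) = 30.7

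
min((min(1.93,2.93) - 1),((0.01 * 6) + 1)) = 0.93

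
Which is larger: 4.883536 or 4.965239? 4.965239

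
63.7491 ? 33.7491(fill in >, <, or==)>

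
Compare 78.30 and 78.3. They are equal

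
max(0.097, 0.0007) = 0.097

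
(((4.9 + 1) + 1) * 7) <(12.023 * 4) False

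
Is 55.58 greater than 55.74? No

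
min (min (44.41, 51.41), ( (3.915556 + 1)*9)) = 44.240004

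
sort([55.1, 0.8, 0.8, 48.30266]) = [0.8, 0.8, 48.30266, 55.1]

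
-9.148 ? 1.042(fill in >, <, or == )<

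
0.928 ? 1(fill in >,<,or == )<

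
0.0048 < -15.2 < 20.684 False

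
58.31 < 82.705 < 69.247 False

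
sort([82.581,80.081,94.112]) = [80.081,82.581,94.112]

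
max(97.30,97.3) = 97.3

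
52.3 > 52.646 False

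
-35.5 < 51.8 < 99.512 True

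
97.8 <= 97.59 False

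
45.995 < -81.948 False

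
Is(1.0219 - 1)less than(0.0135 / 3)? No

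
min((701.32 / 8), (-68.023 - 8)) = -76.023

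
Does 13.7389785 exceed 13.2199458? Yes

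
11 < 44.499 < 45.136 True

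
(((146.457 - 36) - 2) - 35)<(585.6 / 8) False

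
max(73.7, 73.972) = 73.972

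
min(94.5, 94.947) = 94.5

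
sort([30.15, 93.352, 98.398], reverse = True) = [98.398, 93.352, 30.15]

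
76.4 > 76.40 False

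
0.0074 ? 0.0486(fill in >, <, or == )<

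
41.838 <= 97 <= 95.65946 False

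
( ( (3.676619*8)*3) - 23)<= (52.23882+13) False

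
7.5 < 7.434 False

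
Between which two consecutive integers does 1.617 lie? 1 and 2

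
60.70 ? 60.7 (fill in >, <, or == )==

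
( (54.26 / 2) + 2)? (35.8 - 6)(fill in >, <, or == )<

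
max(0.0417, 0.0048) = 0.0417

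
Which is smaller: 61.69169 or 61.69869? 61.69169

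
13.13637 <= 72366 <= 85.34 False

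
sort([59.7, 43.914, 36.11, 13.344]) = [13.344, 36.11, 43.914, 59.7]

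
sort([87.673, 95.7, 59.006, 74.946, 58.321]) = [58.321, 59.006, 74.946, 87.673, 95.7]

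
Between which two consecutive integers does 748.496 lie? 748 and 749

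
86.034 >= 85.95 True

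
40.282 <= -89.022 False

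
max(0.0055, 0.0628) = 0.0628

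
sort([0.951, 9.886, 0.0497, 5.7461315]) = [0.0497, 0.951, 5.7461315, 9.886]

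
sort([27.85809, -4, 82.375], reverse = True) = [82.375, 27.85809, -4]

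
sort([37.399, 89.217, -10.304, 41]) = [-10.304, 37.399, 41, 89.217]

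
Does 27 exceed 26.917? Yes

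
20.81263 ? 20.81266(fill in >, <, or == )<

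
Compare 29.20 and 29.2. They are equal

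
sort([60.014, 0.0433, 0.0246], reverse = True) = [60.014, 0.0433, 0.0246]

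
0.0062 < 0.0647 True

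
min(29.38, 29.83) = 29.38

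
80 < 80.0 False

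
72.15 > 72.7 False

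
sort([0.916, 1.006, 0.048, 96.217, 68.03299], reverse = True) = [96.217, 68.03299, 1.006, 0.916, 0.048]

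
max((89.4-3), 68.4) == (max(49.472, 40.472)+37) False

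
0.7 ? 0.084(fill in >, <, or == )>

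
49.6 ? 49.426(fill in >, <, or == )>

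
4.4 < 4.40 False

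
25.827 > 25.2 True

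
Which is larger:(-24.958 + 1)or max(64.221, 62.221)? max(64.221, 62.221)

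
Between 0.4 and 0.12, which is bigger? 0.4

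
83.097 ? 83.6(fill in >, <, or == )<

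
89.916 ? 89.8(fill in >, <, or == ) >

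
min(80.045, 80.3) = 80.045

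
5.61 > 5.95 False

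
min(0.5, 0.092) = 0.092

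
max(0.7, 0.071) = 0.7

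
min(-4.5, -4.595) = -4.595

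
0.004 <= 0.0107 True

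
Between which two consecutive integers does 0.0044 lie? 0 and 1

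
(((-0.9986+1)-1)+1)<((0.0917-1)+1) True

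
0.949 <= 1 True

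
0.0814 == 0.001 False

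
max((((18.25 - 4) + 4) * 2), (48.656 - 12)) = 36.656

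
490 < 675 True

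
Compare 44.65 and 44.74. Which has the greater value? 44.74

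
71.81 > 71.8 True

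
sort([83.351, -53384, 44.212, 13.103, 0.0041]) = [-53384, 0.0041, 13.103, 44.212, 83.351]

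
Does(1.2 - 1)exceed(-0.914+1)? Yes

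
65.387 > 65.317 True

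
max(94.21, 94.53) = 94.53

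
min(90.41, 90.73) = 90.41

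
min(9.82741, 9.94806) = 9.82741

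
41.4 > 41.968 False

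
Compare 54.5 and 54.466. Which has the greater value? 54.5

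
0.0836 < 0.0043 False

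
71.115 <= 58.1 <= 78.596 False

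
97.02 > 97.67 False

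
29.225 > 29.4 False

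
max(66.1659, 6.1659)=66.1659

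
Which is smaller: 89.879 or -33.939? -33.939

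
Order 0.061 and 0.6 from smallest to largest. 0.061,0.6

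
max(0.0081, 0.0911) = 0.0911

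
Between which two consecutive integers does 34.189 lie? 34 and 35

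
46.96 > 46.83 True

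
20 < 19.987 False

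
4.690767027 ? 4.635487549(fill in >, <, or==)>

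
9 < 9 False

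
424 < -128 False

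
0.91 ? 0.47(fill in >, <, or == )>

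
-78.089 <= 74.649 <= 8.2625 False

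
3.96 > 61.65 False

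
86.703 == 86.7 False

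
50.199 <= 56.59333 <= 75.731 True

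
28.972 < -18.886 False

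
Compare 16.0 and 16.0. They are equal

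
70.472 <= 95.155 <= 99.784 True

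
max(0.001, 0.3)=0.3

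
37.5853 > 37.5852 True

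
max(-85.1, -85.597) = -85.1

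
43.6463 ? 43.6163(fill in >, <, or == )>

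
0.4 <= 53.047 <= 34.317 False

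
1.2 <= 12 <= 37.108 True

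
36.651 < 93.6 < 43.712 False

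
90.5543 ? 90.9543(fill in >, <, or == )<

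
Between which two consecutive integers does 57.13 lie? 57 and 58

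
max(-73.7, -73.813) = -73.7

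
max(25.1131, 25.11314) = 25.11314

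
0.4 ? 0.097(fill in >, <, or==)>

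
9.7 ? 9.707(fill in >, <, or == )<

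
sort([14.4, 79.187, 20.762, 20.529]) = [14.4, 20.529, 20.762, 79.187]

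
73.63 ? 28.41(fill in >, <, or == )>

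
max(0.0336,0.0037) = 0.0336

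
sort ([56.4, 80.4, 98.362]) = [56.4, 80.4, 98.362]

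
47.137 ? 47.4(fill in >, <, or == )<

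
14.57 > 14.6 False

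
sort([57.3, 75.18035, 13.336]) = [13.336, 57.3, 75.18035]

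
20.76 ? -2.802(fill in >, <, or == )>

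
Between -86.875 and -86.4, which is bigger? -86.4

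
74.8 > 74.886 False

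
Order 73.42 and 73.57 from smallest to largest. 73.42, 73.57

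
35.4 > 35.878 False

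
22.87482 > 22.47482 True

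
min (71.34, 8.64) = 8.64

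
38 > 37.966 True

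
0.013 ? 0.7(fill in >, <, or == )<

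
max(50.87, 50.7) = 50.87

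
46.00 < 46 False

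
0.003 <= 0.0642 True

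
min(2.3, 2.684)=2.3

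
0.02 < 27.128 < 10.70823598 False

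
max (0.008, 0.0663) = 0.0663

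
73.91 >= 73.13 True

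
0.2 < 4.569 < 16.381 True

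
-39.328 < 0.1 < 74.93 True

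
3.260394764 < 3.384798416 True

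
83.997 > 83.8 True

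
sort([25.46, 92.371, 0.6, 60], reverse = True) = [92.371, 60, 25.46, 0.6]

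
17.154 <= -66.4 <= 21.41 False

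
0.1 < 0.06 False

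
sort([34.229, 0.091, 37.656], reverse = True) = [37.656, 34.229, 0.091]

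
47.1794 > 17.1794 True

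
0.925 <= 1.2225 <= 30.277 True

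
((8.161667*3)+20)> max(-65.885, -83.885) True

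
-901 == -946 False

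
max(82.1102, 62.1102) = 82.1102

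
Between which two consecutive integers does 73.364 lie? 73 and 74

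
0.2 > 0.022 True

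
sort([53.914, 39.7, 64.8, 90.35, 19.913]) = [19.913, 39.7, 53.914, 64.8, 90.35]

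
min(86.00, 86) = 86.00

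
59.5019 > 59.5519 False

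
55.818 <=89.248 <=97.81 True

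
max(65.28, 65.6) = 65.6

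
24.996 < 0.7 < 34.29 False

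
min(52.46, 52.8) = 52.46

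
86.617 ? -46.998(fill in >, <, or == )>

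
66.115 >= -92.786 True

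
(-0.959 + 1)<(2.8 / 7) True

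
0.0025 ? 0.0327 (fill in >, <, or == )<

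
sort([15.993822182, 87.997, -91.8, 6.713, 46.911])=[-91.8, 6.713, 15.993822182, 46.911, 87.997]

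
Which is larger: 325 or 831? 831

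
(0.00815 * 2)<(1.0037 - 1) False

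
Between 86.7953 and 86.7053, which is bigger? 86.7953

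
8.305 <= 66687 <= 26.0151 False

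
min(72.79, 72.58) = 72.58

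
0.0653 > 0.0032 True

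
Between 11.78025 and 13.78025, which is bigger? 13.78025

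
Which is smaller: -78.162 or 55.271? -78.162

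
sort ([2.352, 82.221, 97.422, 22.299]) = [2.352, 22.299, 82.221, 97.422]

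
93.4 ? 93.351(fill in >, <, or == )>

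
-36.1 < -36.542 False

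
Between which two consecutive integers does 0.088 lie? 0 and 1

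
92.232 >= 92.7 False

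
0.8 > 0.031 True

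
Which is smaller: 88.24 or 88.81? 88.24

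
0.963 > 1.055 False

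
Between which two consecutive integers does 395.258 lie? 395 and 396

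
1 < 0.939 False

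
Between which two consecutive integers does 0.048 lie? 0 and 1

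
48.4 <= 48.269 False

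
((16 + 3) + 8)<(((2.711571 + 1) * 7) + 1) False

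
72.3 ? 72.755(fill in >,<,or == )<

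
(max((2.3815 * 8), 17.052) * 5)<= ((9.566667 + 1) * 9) False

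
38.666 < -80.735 False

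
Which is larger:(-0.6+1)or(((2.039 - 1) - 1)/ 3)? (-0.6+1)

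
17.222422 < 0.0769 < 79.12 False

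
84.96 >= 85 False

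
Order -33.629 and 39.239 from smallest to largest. -33.629, 39.239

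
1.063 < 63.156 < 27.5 False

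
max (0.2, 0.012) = 0.2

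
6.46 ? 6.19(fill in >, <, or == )>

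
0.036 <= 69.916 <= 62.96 False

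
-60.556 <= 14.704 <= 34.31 True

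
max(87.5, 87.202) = 87.5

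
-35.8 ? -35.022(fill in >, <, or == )<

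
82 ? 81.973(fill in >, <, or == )>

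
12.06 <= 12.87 True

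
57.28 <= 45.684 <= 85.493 False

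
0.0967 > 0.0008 True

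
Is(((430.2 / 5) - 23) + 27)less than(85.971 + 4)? No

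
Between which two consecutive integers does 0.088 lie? 0 and 1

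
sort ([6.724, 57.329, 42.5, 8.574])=[6.724, 8.574, 42.5, 57.329]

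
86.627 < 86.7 True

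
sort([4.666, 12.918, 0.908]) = [0.908, 4.666, 12.918]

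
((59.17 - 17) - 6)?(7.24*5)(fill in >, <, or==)<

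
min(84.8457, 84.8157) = 84.8157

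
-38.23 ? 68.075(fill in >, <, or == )<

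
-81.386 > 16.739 False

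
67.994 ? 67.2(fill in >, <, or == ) >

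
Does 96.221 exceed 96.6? No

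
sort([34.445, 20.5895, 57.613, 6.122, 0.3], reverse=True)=[57.613, 34.445, 20.5895, 6.122, 0.3]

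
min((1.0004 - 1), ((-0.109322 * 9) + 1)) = 0.0004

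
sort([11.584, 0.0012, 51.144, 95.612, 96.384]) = [0.0012, 11.584, 51.144, 95.612, 96.384]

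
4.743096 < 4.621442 False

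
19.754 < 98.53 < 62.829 False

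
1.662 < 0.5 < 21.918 False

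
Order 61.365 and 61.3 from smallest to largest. 61.3, 61.365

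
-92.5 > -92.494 False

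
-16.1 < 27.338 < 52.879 True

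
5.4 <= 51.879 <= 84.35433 True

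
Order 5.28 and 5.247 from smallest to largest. 5.247, 5.28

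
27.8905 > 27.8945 False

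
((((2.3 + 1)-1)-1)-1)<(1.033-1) False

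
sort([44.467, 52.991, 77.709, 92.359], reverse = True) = [92.359, 77.709, 52.991, 44.467]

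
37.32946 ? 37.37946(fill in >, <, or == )<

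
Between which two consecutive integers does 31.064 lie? 31 and 32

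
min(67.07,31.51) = 31.51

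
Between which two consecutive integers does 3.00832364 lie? 3 and 4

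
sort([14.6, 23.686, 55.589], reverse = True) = [55.589, 23.686, 14.6]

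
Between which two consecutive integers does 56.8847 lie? 56 and 57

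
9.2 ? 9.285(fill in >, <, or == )<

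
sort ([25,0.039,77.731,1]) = [0.039,1,25,77.731]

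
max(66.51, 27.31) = 66.51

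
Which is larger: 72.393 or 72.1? 72.393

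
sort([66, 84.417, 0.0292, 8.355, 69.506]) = [0.0292, 8.355, 66, 69.506, 84.417]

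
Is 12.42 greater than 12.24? Yes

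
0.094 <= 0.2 True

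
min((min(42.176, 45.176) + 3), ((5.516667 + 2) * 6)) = 45.100002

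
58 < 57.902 False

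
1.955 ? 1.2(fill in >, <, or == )>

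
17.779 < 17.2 False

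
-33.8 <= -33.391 True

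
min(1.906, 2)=1.906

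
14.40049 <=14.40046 False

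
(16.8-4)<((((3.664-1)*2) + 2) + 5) False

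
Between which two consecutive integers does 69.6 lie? 69 and 70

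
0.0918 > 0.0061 True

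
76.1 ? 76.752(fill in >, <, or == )<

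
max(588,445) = 588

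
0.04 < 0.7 True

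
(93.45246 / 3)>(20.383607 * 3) False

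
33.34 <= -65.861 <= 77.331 False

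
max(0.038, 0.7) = 0.7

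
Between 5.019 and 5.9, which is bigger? 5.9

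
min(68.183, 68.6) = 68.183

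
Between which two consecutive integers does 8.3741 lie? 8 and 9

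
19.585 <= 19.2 False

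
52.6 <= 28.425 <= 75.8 False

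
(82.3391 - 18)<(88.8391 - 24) True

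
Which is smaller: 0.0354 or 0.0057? 0.0057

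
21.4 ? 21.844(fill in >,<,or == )<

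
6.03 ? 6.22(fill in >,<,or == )<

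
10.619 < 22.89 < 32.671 True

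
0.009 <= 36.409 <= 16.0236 False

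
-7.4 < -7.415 False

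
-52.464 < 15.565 True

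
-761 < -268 True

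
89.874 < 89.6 False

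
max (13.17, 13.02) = 13.17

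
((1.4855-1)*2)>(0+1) False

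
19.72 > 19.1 True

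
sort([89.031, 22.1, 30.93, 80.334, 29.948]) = [22.1, 29.948, 30.93, 80.334, 89.031]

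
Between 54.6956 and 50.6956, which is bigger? 54.6956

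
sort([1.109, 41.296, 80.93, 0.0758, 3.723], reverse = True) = [80.93, 41.296, 3.723, 1.109, 0.0758]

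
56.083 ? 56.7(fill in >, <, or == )<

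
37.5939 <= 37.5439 False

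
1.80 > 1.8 False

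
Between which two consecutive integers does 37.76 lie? 37 and 38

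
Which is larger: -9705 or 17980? 17980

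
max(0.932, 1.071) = 1.071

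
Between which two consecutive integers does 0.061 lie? 0 and 1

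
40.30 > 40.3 False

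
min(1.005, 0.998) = 0.998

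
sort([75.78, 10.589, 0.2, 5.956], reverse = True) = [75.78, 10.589, 5.956, 0.2]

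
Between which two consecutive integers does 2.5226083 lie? 2 and 3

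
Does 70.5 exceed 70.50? No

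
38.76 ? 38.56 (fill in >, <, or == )>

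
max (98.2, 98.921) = 98.921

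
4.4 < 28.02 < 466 True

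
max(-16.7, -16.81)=-16.7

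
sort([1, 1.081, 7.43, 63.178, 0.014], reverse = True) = [63.178, 7.43, 1.081, 1, 0.014]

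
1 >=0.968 True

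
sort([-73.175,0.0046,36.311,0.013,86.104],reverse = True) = [86.104,36.311,0.013,0.0046,-73.175]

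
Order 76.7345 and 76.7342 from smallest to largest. 76.7342,76.7345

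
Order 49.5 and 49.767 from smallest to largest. 49.5, 49.767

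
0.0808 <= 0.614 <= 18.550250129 True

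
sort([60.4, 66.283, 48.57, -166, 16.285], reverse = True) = [66.283, 60.4, 48.57, 16.285, -166]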